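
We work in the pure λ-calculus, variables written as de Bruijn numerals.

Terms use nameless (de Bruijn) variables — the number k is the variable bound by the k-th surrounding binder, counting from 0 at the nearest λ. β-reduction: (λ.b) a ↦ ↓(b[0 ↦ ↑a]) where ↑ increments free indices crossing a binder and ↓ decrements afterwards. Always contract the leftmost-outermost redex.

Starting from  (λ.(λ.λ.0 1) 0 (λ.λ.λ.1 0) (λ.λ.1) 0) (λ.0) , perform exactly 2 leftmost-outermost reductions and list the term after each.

  start: (λ.(λ.λ.0 1) 0 (λ.λ.λ.1 0) (λ.λ.1) 0) (λ.0)
  step 1: (λ.λ.0 1) (λ.0) (λ.λ.λ.1 0) (λ.λ.1) (λ.0)
  step 2: (λ.0 (λ.0)) (λ.λ.λ.1 0) (λ.λ.1) (λ.0)

Answer: after 2 steps: (λ.0 (λ.0)) (λ.λ.λ.1 0) (λ.λ.1) (λ.0)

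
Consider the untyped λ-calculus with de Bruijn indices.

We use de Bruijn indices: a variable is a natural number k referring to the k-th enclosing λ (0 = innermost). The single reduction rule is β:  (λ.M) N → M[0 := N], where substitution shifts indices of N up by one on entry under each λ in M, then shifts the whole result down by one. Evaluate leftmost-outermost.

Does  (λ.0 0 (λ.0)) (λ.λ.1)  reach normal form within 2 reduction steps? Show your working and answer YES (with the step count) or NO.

  start: (λ.0 0 (λ.0)) (λ.λ.1)
  step 1: (λ.λ.1) (λ.λ.1) (λ.0)
  step 2: (λ.λ.λ.1) (λ.0)

Answer: NO — after 2 steps the term is (λ.λ.λ.1) (λ.0), not yet normal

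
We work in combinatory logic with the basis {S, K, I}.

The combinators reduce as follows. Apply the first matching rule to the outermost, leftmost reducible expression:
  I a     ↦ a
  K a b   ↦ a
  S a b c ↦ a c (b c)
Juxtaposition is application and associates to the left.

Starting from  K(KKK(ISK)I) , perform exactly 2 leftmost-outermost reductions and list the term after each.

Answer: after 2 steps: K(ISK)

Reduction:
  start: K(KKK(ISK)I)
  [1] K(K(ISK)I)
  [2] K(ISK)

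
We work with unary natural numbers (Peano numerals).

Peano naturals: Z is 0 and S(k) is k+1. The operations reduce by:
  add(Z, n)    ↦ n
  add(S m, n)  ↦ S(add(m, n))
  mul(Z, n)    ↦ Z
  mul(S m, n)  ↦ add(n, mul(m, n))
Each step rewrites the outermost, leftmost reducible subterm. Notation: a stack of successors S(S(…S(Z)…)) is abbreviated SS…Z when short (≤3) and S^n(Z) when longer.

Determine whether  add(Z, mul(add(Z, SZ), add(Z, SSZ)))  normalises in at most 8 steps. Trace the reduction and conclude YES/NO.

Answer: YES — reaches normal form SSZ in 8 ≤ 8 steps

Working:
  start: add(Z, mul(add(Z, SZ), add(Z, SSZ)))
  →1  mul(add(Z, SZ), add(Z, SSZ))
  →2  mul(SZ, add(Z, SSZ))
  →3  add(add(Z, SSZ), mul(Z, add(Z, SSZ)))
  →4  add(SSZ, mul(Z, add(Z, SSZ)))
  →5  S(add(SZ, mul(Z, add(Z, SSZ))))
  →6  S(S(add(Z, mul(Z, add(Z, SSZ)))))
  →7  S(S(mul(Z, add(Z, SSZ))))
  →8  SSZ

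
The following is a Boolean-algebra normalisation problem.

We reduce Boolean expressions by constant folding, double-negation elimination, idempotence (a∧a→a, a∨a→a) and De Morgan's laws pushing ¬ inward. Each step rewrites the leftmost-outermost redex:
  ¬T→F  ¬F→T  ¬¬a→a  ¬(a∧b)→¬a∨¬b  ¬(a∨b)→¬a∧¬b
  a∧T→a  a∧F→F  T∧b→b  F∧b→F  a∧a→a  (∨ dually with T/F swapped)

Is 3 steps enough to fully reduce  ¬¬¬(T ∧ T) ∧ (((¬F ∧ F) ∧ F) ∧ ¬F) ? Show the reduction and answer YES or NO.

Answer: NO — after 3 steps the term is ¬T ∧ (((¬F ∧ F) ∧ F) ∧ ¬F), not yet normal

Derivation:
  start: ¬¬¬(T ∧ T) ∧ (((¬F ∧ F) ∧ F) ∧ ¬F)
  [1] ¬(T ∧ T) ∧ (((¬F ∧ F) ∧ F) ∧ ¬F)
  [2] (¬T ∨ ¬T) ∧ (((¬F ∧ F) ∧ F) ∧ ¬F)
  [3] ¬T ∧ (((¬F ∧ F) ∧ F) ∧ ¬F)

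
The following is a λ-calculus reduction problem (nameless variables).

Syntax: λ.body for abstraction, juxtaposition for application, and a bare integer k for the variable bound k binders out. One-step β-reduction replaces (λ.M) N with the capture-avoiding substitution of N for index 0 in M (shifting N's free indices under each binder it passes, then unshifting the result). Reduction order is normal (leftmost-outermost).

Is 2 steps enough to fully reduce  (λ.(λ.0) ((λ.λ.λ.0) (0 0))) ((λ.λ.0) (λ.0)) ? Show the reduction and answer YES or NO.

Answer: NO — after 2 steps the term is (λ.λ.λ.0) ((λ.λ.0) (λ.0) ((λ.λ.0) (λ.0))), not yet normal

Reduction:
  start: (λ.(λ.0) ((λ.λ.λ.0) (0 0))) ((λ.λ.0) (λ.0))
  →1  (λ.0) ((λ.λ.λ.0) ((λ.λ.0) (λ.0) ((λ.λ.0) (λ.0))))
  →2  (λ.λ.λ.0) ((λ.λ.0) (λ.0) ((λ.λ.0) (λ.0)))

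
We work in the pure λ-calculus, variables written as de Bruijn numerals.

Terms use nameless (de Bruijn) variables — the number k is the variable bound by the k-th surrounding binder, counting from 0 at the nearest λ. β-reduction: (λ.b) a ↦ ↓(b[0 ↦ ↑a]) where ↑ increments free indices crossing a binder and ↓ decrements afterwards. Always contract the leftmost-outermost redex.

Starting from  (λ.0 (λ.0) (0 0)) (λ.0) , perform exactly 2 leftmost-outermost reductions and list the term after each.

  start: (λ.0 (λ.0) (0 0)) (λ.0)
  step 1: (λ.0) (λ.0) ((λ.0) (λ.0))
  step 2: (λ.0) ((λ.0) (λ.0))

Answer: after 2 steps: (λ.0) ((λ.0) (λ.0))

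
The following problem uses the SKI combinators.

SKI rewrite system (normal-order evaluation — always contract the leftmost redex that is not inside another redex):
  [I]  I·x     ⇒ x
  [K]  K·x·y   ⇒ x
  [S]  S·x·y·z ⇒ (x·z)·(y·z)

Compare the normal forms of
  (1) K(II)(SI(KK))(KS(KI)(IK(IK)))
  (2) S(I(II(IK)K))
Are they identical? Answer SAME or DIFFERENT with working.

Term A:
  start: K(II)(SI(KK))(KS(KI)(IK(IK)))
  [1] II(KS(KI)(IK(IK)))
  [2] I(KS(KI)(IK(IK)))
  [3] KS(KI)(IK(IK))
  [4] S(IK(IK))
  [5] S(K(IK))
  [6] S(KK)

Term B:
  start: S(I(II(IK)K))
  [1] S(II(IK)K)
  [2] S(I(IK)K)
  [3] S(IKK)
  [4] S(KK)

Answer: SAME — A ⇓ S(KK), B ⇓ S(KK)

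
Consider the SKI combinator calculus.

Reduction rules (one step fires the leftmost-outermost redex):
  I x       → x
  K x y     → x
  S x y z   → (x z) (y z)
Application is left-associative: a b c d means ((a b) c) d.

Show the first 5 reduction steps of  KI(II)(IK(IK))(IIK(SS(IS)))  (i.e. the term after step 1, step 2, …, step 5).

Answer: after 5 steps: K

Derivation:
  start: KI(II)(IK(IK))(IIK(SS(IS)))
  →1  I(IK(IK))(IIK(SS(IS)))
  →2  IK(IK)(IIK(SS(IS)))
  →3  K(IK)(IIK(SS(IS)))
  →4  IK
  →5  K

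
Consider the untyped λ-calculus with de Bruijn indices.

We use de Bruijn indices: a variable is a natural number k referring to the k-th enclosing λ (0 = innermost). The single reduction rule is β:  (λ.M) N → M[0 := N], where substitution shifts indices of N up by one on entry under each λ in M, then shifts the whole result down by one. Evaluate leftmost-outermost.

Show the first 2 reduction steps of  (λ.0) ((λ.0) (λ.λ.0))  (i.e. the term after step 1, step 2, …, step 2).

Answer: after 2 steps: λ.λ.0

Working:
  start: (λ.0) ((λ.0) (λ.λ.0))
  →1  (λ.0) (λ.λ.0)
  →2  λ.λ.0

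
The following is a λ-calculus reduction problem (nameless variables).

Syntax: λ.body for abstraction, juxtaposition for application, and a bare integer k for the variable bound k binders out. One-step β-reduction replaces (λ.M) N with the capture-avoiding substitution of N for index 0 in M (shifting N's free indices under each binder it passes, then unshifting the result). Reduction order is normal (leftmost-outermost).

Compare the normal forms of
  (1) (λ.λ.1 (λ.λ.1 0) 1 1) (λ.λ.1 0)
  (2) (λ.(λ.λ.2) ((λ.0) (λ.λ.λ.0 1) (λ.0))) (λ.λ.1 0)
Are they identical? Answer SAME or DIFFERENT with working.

Answer: SAME — A ⇓ λ.λ.λ.1 0, B ⇓ λ.λ.λ.1 0

Reduction:
Term A:
  start: (λ.λ.1 (λ.λ.1 0) 1 1) (λ.λ.1 0)
  →1  λ.(λ.λ.1 0) (λ.λ.1 0) (λ.λ.1 0) (λ.λ.1 0)
  →2  λ.(λ.(λ.λ.1 0) 0) (λ.λ.1 0) (λ.λ.1 0)
  →3  λ.(λ.λ.1 0) (λ.λ.1 0) (λ.λ.1 0)
  →4  λ.(λ.(λ.λ.1 0) 0) (λ.λ.1 0)
  →5  λ.(λ.λ.1 0) (λ.λ.1 0)
  →6  λ.λ.(λ.λ.1 0) 0
  →7  λ.λ.λ.1 0

Term B:
  start: (λ.(λ.λ.2) ((λ.0) (λ.λ.λ.0 1) (λ.0))) (λ.λ.1 0)
  →1  (λ.λ.λ.λ.1 0) ((λ.0) (λ.λ.λ.0 1) (λ.0))
  →2  λ.λ.λ.1 0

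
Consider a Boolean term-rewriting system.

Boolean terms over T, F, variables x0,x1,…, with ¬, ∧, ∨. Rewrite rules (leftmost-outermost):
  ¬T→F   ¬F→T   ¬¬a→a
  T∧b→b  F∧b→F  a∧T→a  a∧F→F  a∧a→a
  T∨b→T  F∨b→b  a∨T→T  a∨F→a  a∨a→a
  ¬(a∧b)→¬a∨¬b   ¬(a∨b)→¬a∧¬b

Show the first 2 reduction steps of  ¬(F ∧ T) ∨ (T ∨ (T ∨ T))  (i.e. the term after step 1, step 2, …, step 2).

Answer: after 2 steps: (T ∨ ¬T) ∨ (T ∨ (T ∨ T))

Derivation:
  start: ¬(F ∧ T) ∨ (T ∨ (T ∨ T))
  step 1: (¬F ∨ ¬T) ∨ (T ∨ (T ∨ T))
  step 2: (T ∨ ¬T) ∨ (T ∨ (T ∨ T))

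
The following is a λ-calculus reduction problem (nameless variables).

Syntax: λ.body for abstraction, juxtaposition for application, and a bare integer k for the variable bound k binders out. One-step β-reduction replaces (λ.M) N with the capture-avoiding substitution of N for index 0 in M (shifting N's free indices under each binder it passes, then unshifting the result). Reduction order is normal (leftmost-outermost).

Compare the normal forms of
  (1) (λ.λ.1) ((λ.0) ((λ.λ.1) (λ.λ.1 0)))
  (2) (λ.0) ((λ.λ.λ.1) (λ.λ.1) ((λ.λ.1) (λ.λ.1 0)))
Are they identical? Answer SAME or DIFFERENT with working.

Answer: SAME — A ⇓ λ.λ.λ.λ.1 0, B ⇓ λ.λ.λ.λ.1 0

Working:
Term A:
  start: (λ.λ.1) ((λ.0) ((λ.λ.1) (λ.λ.1 0)))
  step 1: λ.(λ.0) ((λ.λ.1) (λ.λ.1 0))
  step 2: λ.(λ.λ.1) (λ.λ.1 0)
  step 3: λ.λ.λ.λ.1 0

Term B:
  start: (λ.0) ((λ.λ.λ.1) (λ.λ.1) ((λ.λ.1) (λ.λ.1 0)))
  step 1: (λ.λ.λ.1) (λ.λ.1) ((λ.λ.1) (λ.λ.1 0))
  step 2: (λ.λ.1) ((λ.λ.1) (λ.λ.1 0))
  step 3: λ.(λ.λ.1) (λ.λ.1 0)
  step 4: λ.λ.λ.λ.1 0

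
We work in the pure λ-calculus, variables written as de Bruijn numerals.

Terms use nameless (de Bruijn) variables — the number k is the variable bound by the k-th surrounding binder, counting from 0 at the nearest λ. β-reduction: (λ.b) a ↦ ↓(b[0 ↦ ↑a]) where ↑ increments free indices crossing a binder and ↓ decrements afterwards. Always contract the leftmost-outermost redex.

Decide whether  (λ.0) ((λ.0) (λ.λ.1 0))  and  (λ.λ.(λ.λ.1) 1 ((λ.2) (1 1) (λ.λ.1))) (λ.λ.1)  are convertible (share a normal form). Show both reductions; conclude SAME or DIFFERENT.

Term A:
  start: (λ.0) ((λ.0) (λ.λ.1 0))
  [1] (λ.0) (λ.λ.1 0)
  [2] λ.λ.1 0

Term B:
  start: (λ.λ.(λ.λ.1) 1 ((λ.2) (1 1) (λ.λ.1))) (λ.λ.1)
  [1] λ.(λ.λ.1) (λ.λ.1) ((λ.λ.λ.1) ((λ.λ.1) (λ.λ.1)) (λ.λ.1))
  [2] λ.(λ.λ.λ.1) ((λ.λ.λ.1) ((λ.λ.1) (λ.λ.1)) (λ.λ.1))
  [3] λ.λ.λ.1

Answer: DIFFERENT — A ⇓ λ.λ.1 0, B ⇓ λ.λ.λ.1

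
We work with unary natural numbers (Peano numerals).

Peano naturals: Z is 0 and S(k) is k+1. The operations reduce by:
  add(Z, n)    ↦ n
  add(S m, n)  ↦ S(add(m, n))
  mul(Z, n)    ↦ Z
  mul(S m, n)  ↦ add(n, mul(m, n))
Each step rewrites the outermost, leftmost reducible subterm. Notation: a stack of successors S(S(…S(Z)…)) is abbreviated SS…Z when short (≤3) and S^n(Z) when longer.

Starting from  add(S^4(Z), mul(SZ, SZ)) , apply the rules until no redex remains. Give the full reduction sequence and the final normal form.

  start: add(S^4(Z), mul(SZ, SZ))
  [1] S(add(SSSZ, mul(SZ, SZ)))
  [2] S(S(add(SSZ, mul(SZ, SZ))))
  [3] S(S(S(add(SZ, mul(SZ, SZ)))))
  [4] S(S(S(S(add(Z, mul(SZ, SZ))))))
  [5] S(S(S(S(mul(SZ, SZ)))))
  [6] S(S(S(S(add(SZ, mul(Z, SZ))))))
  [7] S(S(S(S(S(add(Z, mul(Z, SZ)))))))
  [8] S(S(S(S(S(mul(Z, SZ))))))
  [9] S^5(Z)

Answer: normal form = S^5(Z)  (in 9 steps)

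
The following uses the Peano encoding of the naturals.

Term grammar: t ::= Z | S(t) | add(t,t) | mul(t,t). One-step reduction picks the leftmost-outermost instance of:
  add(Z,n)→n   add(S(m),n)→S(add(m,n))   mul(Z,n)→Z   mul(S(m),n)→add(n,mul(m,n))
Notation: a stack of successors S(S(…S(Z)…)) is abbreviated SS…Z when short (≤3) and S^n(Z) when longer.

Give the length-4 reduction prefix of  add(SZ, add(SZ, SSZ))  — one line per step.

  start: add(SZ, add(SZ, SSZ))
  step 1: S(add(Z, add(SZ, SSZ)))
  step 2: S(add(SZ, SSZ))
  step 3: S(S(add(Z, SSZ)))
  step 4: S^4(Z)

Answer: after 4 steps: S^4(Z)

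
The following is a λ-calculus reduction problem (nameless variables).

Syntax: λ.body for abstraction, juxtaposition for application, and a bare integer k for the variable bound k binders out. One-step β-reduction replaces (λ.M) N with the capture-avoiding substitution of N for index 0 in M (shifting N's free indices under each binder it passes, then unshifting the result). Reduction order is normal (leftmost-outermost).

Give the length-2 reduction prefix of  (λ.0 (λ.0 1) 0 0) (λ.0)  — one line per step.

Answer: after 2 steps: (λ.0 (λ.0)) (λ.0) (λ.0)

Working:
  start: (λ.0 (λ.0 1) 0 0) (λ.0)
  →1  (λ.0) (λ.0 (λ.0)) (λ.0) (λ.0)
  →2  (λ.0 (λ.0)) (λ.0) (λ.0)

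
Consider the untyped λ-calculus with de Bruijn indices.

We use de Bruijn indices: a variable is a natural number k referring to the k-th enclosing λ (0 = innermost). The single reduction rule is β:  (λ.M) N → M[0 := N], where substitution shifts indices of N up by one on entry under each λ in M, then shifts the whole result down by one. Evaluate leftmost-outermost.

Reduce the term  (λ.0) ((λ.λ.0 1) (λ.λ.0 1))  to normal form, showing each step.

  start: (λ.0) ((λ.λ.0 1) (λ.λ.0 1))
  step 1: (λ.λ.0 1) (λ.λ.0 1)
  step 2: λ.0 (λ.λ.0 1)

Answer: normal form = λ.0 (λ.λ.0 1)  (in 2 steps)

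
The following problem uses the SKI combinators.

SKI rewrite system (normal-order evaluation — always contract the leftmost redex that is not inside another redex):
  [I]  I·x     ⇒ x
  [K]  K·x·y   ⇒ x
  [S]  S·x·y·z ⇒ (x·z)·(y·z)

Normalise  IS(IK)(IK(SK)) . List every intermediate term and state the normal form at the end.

Answer: normal form = SK(K(SK))  (in 3 steps)

Working:
  start: IS(IK)(IK(SK))
  step 1: S(IK)(IK(SK))
  step 2: SK(IK(SK))
  step 3: SK(K(SK))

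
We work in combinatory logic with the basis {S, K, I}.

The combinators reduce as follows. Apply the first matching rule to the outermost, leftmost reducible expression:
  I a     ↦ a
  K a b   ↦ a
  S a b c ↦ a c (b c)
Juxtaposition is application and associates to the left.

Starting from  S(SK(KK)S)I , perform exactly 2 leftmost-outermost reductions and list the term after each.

Answer: after 2 steps: SSI

Derivation:
  start: S(SK(KK)S)I
  →1  S(KS(KKS))I
  →2  SSI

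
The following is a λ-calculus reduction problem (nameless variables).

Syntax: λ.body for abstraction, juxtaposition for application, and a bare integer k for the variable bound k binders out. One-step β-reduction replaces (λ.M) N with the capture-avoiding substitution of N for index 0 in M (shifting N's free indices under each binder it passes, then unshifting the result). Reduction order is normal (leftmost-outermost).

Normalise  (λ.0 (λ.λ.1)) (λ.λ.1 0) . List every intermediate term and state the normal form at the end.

  start: (λ.0 (λ.λ.1)) (λ.λ.1 0)
  step 1: (λ.λ.1 0) (λ.λ.1)
  step 2: λ.(λ.λ.1) 0
  step 3: λ.λ.1

Answer: normal form = λ.λ.1  (in 3 steps)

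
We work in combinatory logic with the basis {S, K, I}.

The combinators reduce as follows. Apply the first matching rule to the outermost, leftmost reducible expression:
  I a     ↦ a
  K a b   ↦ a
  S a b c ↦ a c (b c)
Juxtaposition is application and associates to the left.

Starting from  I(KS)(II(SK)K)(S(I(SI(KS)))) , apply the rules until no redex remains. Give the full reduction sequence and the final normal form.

Answer: normal form = S(S(SI(KS)))  (in 3 steps)

Derivation:
  start: I(KS)(II(SK)K)(S(I(SI(KS))))
  step 1: KS(II(SK)K)(S(I(SI(KS))))
  step 2: S(S(I(SI(KS))))
  step 3: S(S(SI(KS)))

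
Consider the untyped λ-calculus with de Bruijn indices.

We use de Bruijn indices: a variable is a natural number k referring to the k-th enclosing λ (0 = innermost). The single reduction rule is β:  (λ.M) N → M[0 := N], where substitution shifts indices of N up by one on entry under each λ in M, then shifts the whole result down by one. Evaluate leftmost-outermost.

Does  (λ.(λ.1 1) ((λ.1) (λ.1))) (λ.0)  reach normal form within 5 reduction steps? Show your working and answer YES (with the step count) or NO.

Answer: YES — reaches normal form λ.0 in 3 ≤ 5 steps

Derivation:
  start: (λ.(λ.1 1) ((λ.1) (λ.1))) (λ.0)
  step 1: (λ.(λ.0) (λ.0)) ((λ.λ.0) (λ.λ.0))
  step 2: (λ.0) (λ.0)
  step 3: λ.0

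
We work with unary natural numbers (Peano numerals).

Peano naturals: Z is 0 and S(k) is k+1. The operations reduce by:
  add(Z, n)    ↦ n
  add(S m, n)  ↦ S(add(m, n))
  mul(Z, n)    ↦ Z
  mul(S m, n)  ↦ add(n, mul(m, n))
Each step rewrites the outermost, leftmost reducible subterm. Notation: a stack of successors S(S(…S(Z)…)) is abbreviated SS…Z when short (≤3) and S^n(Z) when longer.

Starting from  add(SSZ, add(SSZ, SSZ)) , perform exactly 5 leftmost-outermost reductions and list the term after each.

Answer: after 5 steps: S(S(S(S(add(Z, SSZ)))))

Working:
  start: add(SSZ, add(SSZ, SSZ))
  [1] S(add(SZ, add(SSZ, SSZ)))
  [2] S(S(add(Z, add(SSZ, SSZ))))
  [3] S(S(add(SSZ, SSZ)))
  [4] S(S(S(add(SZ, SSZ))))
  [5] S(S(S(S(add(Z, SSZ)))))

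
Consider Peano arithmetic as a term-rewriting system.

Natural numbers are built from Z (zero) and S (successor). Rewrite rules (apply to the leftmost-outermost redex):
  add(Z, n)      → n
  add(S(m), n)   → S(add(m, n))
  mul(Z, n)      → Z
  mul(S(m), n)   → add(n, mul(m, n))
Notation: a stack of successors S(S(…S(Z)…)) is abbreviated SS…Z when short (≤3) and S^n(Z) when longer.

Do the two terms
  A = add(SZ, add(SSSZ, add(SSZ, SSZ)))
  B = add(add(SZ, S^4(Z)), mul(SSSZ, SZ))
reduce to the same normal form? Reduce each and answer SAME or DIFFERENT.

Answer: SAME — A ⇓ S^8(Z), B ⇓ S^8(Z)

Working:
Term A:
  start: add(SZ, add(SSSZ, add(SSZ, SSZ)))
  [1] S(add(Z, add(SSSZ, add(SSZ, SSZ))))
  [2] S(add(SSSZ, add(SSZ, SSZ)))
  [3] S(S(add(SSZ, add(SSZ, SSZ))))
  [4] S(S(S(add(SZ, add(SSZ, SSZ)))))
  [5] S(S(S(S(add(Z, add(SSZ, SSZ))))))
  [6] S(S(S(S(add(SSZ, SSZ)))))
  [7] S(S(S(S(S(add(SZ, SSZ))))))
  [8] S(S(S(S(S(S(add(Z, SSZ)))))))
  [9] S^8(Z)

Term B:
  start: add(add(SZ, S^4(Z)), mul(SSSZ, SZ))
  [1] add(S(add(Z, S^4(Z))), mul(SSSZ, SZ))
  [2] S(add(add(Z, S^4(Z)), mul(SSSZ, SZ)))
  [3] S(add(S^4(Z), mul(SSSZ, SZ)))
  [4] S(S(add(SSSZ, mul(SSSZ, SZ))))
  [5] S(S(S(add(SSZ, mul(SSSZ, SZ)))))
  [6] S(S(S(S(add(SZ, mul(SSSZ, SZ))))))
  [7] S(S(S(S(S(add(Z, mul(SSSZ, SZ)))))))
  [8] S(S(S(S(S(mul(SSSZ, SZ))))))
  [9] S(S(S(S(S(add(SZ, mul(SSZ, SZ)))))))
  [10] S(S(S(S(S(S(add(Z, mul(SSZ, SZ))))))))
  [11] S(S(S(S(S(S(mul(SSZ, SZ)))))))
  [12] S(S(S(S(S(S(add(SZ, mul(SZ, SZ))))))))
  [13] S(S(S(S(S(S(S(add(Z, mul(SZ, SZ)))))))))
  [14] S(S(S(S(S(S(S(mul(SZ, SZ))))))))
  [15] S(S(S(S(S(S(S(add(SZ, mul(Z, SZ)))))))))
  [16] S(S(S(S(S(S(S(S(add(Z, mul(Z, SZ))))))))))
  [17] S(S(S(S(S(S(S(S(mul(Z, SZ)))))))))
  [18] S^8(Z)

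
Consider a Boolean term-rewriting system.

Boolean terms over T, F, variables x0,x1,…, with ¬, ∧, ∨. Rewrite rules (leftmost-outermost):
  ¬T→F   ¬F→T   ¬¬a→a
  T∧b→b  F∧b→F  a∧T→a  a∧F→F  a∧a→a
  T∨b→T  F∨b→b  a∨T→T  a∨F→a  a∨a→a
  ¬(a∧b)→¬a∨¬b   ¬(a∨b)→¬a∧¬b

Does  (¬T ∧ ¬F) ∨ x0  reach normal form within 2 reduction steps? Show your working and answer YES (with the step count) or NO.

  start: (¬T ∧ ¬F) ∨ x0
  →1  (F ∧ ¬F) ∨ x0
  →2  F ∨ x0

Answer: NO — after 2 steps the term is F ∨ x0, not yet normal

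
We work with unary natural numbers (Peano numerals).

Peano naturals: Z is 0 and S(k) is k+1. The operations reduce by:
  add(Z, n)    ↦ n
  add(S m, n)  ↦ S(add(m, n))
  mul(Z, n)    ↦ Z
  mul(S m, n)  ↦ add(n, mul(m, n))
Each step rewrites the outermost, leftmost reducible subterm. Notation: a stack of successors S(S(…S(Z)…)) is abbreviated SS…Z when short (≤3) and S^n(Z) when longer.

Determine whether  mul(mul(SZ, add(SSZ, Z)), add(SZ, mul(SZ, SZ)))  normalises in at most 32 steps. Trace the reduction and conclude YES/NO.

  start: mul(mul(SZ, add(SSZ, Z)), add(SZ, mul(SZ, SZ)))
  [1] mul(add(add(SSZ, Z), mul(Z, add(SSZ, Z))), add(SZ, mul(SZ, SZ)))
  [2] mul(add(S(add(SZ, Z)), mul(Z, add(SSZ, Z))), add(SZ, mul(SZ, SZ)))
  [3] mul(S(add(add(SZ, Z), mul(Z, add(SSZ, Z)))), add(SZ, mul(SZ, SZ)))
  [4] add(add(SZ, mul(SZ, SZ)), mul(add(add(SZ, Z), mul(Z, add(SSZ, Z))), add(SZ, mul(SZ, SZ))))
  [5] add(S(add(Z, mul(SZ, SZ))), mul(add(add(SZ, Z), mul(Z, add(SSZ, Z))), add(SZ, mul(SZ, SZ))))
  [6] S(add(add(Z, mul(SZ, SZ)), mul(add(add(SZ, Z), mul(Z, add(SSZ, Z))), add(SZ, mul(SZ, SZ)))))
  [7] S(add(mul(SZ, SZ), mul(add(add(SZ, Z), mul(Z, add(SSZ, Z))), add(SZ, mul(SZ, SZ)))))
  [8] S(add(add(SZ, mul(Z, SZ)), mul(add(add(SZ, Z), mul(Z, add(SSZ, Z))), add(SZ, mul(SZ, SZ)))))
  [9] S(add(S(add(Z, mul(Z, SZ))), mul(add(add(SZ, Z), mul(Z, add(SSZ, Z))), add(SZ, mul(SZ, SZ)))))
  [10] S(S(add(add(Z, mul(Z, SZ)), mul(add(add(SZ, Z), mul(Z, add(SSZ, Z))), add(SZ, mul(SZ, SZ))))))
  [11] S(S(add(mul(Z, SZ), mul(add(add(SZ, Z), mul(Z, add(SSZ, Z))), add(SZ, mul(SZ, SZ))))))
  [12] S(S(add(Z, mul(add(add(SZ, Z), mul(Z, add(SSZ, Z))), add(SZ, mul(SZ, SZ))))))
  [13] S(S(mul(add(add(SZ, Z), mul(Z, add(SSZ, Z))), add(SZ, mul(SZ, SZ)))))
  [14] S(S(mul(add(S(add(Z, Z)), mul(Z, add(SSZ, Z))), add(SZ, mul(SZ, SZ)))))
  [15] S(S(mul(S(add(add(Z, Z), mul(Z, add(SSZ, Z)))), add(SZ, mul(SZ, SZ)))))
  [16] S(S(add(add(SZ, mul(SZ, SZ)), mul(add(add(Z, Z), mul(Z, add(SSZ, Z))), add(SZ, mul(SZ, SZ))))))
  [17] S(S(add(S(add(Z, mul(SZ, SZ))), mul(add(add(Z, Z), mul(Z, add(SSZ, Z))), add(SZ, mul(SZ, SZ))))))
  [18] S(S(S(add(add(Z, mul(SZ, SZ)), mul(add(add(Z, Z), mul(Z, add(SSZ, Z))), add(SZ, mul(SZ, SZ)))))))
  [19] S(S(S(add(mul(SZ, SZ), mul(add(add(Z, Z), mul(Z, add(SSZ, Z))), add(SZ, mul(SZ, SZ)))))))
  [20] S(S(S(add(add(SZ, mul(Z, SZ)), mul(add(add(Z, Z), mul(Z, add(SSZ, Z))), add(SZ, mul(SZ, SZ)))))))
  [21] S(S(S(add(S(add(Z, mul(Z, SZ))), mul(add(add(Z, Z), mul(Z, add(SSZ, Z))), add(SZ, mul(SZ, SZ)))))))
  [22] S(S(S(S(add(add(Z, mul(Z, SZ)), mul(add(add(Z, Z), mul(Z, add(SSZ, Z))), add(SZ, mul(SZ, SZ))))))))
  [23] S(S(S(S(add(mul(Z, SZ), mul(add(add(Z, Z), mul(Z, add(SSZ, Z))), add(SZ, mul(SZ, SZ))))))))
  [24] S(S(S(S(add(Z, mul(add(add(Z, Z), mul(Z, add(SSZ, Z))), add(SZ, mul(SZ, SZ))))))))
  [25] S(S(S(S(mul(add(add(Z, Z), mul(Z, add(SSZ, Z))), add(SZ, mul(SZ, SZ)))))))
  [26] S(S(S(S(mul(add(Z, mul(Z, add(SSZ, Z))), add(SZ, mul(SZ, SZ)))))))
  [27] S(S(S(S(mul(mul(Z, add(SSZ, Z)), add(SZ, mul(SZ, SZ)))))))
  [28] S(S(S(S(mul(Z, add(SZ, mul(SZ, SZ)))))))
  [29] S^4(Z)

Answer: YES — reaches normal form S^4(Z) in 29 ≤ 32 steps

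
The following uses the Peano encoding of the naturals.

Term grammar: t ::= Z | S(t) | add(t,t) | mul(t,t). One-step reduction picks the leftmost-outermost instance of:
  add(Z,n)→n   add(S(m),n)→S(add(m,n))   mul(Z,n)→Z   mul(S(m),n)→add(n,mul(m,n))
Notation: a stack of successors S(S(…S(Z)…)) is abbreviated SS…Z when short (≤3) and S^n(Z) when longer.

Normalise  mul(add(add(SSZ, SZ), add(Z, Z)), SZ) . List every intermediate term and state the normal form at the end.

  start: mul(add(add(SSZ, SZ), add(Z, Z)), SZ)
  →1  mul(add(S(add(SZ, SZ)), add(Z, Z)), SZ)
  →2  mul(S(add(add(SZ, SZ), add(Z, Z))), SZ)
  →3  add(SZ, mul(add(add(SZ, SZ), add(Z, Z)), SZ))
  →4  S(add(Z, mul(add(add(SZ, SZ), add(Z, Z)), SZ)))
  →5  S(mul(add(add(SZ, SZ), add(Z, Z)), SZ))
  →6  S(mul(add(S(add(Z, SZ)), add(Z, Z)), SZ))
  →7  S(mul(S(add(add(Z, SZ), add(Z, Z))), SZ))
  →8  S(add(SZ, mul(add(add(Z, SZ), add(Z, Z)), SZ)))
  →9  S(S(add(Z, mul(add(add(Z, SZ), add(Z, Z)), SZ))))
  →10  S(S(mul(add(add(Z, SZ), add(Z, Z)), SZ)))
  →11  S(S(mul(add(SZ, add(Z, Z)), SZ)))
  →12  S(S(mul(S(add(Z, add(Z, Z))), SZ)))
  →13  S(S(add(SZ, mul(add(Z, add(Z, Z)), SZ))))
  →14  S(S(S(add(Z, mul(add(Z, add(Z, Z)), SZ)))))
  →15  S(S(S(mul(add(Z, add(Z, Z)), SZ))))
  →16  S(S(S(mul(add(Z, Z), SZ))))
  →17  S(S(S(mul(Z, SZ))))
  →18  SSSZ

Answer: normal form = SSSZ  (in 18 steps)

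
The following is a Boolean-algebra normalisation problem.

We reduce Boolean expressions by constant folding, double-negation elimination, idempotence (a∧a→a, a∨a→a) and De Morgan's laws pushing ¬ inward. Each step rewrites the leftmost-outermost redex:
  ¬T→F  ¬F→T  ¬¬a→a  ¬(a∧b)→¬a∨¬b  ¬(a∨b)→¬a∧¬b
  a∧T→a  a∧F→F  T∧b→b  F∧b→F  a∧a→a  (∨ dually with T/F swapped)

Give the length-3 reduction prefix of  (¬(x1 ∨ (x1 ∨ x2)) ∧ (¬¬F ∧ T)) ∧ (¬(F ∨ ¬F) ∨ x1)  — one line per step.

Answer: after 3 steps: ((¬x1 ∧ (¬x1 ∧ ¬x2)) ∧ ¬¬F) ∧ (¬(F ∨ ¬F) ∨ x1)

Working:
  start: (¬(x1 ∨ (x1 ∨ x2)) ∧ (¬¬F ∧ T)) ∧ (¬(F ∨ ¬F) ∨ x1)
  →1  ((¬x1 ∧ ¬(x1 ∨ x2)) ∧ (¬¬F ∧ T)) ∧ (¬(F ∨ ¬F) ∨ x1)
  →2  ((¬x1 ∧ (¬x1 ∧ ¬x2)) ∧ (¬¬F ∧ T)) ∧ (¬(F ∨ ¬F) ∨ x1)
  →3  ((¬x1 ∧ (¬x1 ∧ ¬x2)) ∧ ¬¬F) ∧ (¬(F ∨ ¬F) ∨ x1)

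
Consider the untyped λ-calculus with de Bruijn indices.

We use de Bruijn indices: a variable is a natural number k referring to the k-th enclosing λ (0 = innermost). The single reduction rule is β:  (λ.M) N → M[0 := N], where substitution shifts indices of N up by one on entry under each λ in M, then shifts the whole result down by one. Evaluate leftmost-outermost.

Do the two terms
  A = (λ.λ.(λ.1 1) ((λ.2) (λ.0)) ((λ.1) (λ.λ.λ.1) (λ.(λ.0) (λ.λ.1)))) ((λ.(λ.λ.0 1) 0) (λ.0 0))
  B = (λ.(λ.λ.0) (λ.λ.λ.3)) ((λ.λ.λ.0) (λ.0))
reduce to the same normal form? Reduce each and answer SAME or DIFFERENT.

Answer: DIFFERENT — A ⇓ λ.0 0 (0 (λ.λ.λ.1)), B ⇓ λ.0

Derivation:
Term A:
  start: (λ.λ.(λ.1 1) ((λ.2) (λ.0)) ((λ.1) (λ.λ.λ.1) (λ.(λ.0) (λ.λ.1)))) ((λ.(λ.λ.0 1) 0) (λ.0 0))
  →1  λ.(λ.1 1) ((λ.(λ.(λ.λ.0 1) 0) (λ.0 0)) (λ.0)) ((λ.1) (λ.λ.λ.1) (λ.(λ.0) (λ.λ.1)))
  →2  λ.0 0 ((λ.1) (λ.λ.λ.1) (λ.(λ.0) (λ.λ.1)))
  →3  λ.0 0 (0 (λ.(λ.0) (λ.λ.1)))
  →4  λ.0 0 (0 (λ.λ.λ.1))

Term B:
  start: (λ.(λ.λ.0) (λ.λ.λ.3)) ((λ.λ.λ.0) (λ.0))
  →1  (λ.λ.0) (λ.λ.λ.(λ.λ.λ.0) (λ.0))
  →2  λ.0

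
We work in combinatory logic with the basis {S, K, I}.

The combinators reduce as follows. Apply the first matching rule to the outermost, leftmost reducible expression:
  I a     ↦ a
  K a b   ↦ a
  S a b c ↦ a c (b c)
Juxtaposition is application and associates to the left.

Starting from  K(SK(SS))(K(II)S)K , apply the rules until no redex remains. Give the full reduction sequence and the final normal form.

Answer: normal form = K  (in 3 steps)

Working:
  start: K(SK(SS))(K(II)S)K
  [1] SK(SS)K
  [2] KK(SSK)
  [3] K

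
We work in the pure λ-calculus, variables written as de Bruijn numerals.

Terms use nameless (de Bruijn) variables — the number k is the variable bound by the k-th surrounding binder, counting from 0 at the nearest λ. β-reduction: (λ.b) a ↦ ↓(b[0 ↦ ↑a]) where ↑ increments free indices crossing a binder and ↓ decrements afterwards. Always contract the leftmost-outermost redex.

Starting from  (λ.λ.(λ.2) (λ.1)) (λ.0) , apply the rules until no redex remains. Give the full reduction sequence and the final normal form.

Answer: normal form = λ.λ.0  (in 2 steps)

Working:
  start: (λ.λ.(λ.2) (λ.1)) (λ.0)
  →1  λ.(λ.λ.0) (λ.1)
  →2  λ.λ.0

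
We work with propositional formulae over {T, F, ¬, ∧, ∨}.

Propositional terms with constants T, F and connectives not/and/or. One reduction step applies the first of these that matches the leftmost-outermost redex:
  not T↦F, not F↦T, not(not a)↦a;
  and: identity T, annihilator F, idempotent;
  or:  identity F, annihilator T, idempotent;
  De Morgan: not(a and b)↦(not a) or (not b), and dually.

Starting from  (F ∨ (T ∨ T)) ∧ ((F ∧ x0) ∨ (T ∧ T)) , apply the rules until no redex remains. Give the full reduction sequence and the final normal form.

Answer: normal form = T  (in 6 steps)

Working:
  start: (F ∨ (T ∨ T)) ∧ ((F ∧ x0) ∨ (T ∧ T))
  [1] (T ∨ T) ∧ ((F ∧ x0) ∨ (T ∧ T))
  [2] T ∧ ((F ∧ x0) ∨ (T ∧ T))
  [3] (F ∧ x0) ∨ (T ∧ T)
  [4] F ∨ (T ∧ T)
  [5] T ∧ T
  [6] T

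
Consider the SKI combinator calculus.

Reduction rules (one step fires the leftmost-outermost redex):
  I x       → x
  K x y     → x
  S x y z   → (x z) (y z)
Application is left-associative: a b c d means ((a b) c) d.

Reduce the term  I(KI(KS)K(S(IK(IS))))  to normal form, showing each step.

Answer: normal form = K(S(KS))  (in 5 steps)

Working:
  start: I(KI(KS)K(S(IK(IS))))
  →1  KI(KS)K(S(IK(IS)))
  →2  IK(S(IK(IS)))
  →3  K(S(IK(IS)))
  →4  K(S(K(IS)))
  →5  K(S(KS))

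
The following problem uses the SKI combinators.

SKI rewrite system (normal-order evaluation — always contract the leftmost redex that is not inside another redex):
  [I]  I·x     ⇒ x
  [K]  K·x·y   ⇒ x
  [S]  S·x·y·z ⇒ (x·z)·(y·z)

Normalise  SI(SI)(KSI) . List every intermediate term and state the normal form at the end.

  start: SI(SI)(KSI)
  →1  I(KSI)(SI(KSI))
  →2  KSI(SI(KSI))
  →3  S(SI(KSI))
  →4  S(SIS)

Answer: normal form = S(SIS)  (in 4 steps)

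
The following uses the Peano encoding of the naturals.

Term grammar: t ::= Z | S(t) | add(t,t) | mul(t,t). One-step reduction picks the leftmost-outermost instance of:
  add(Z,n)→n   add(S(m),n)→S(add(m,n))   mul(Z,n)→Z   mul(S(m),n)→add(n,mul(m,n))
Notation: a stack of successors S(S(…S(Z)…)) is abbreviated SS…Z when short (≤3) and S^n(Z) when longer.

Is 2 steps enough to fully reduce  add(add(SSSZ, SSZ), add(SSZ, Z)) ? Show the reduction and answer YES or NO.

  start: add(add(SSSZ, SSZ), add(SSZ, Z))
  →1  add(S(add(SSZ, SSZ)), add(SSZ, Z))
  →2  S(add(add(SSZ, SSZ), add(SSZ, Z)))

Answer: NO — after 2 steps the term is S(add(add(SSZ, SSZ), add(SSZ, Z))), not yet normal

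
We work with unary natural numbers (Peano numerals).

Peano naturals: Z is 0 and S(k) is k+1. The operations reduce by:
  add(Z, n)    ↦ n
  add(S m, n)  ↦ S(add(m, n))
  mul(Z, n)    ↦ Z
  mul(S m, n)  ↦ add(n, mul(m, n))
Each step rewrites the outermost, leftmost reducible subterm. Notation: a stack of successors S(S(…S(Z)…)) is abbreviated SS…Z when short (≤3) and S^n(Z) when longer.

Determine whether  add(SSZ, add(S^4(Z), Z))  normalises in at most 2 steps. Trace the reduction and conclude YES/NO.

Answer: NO — after 2 steps the term is S(S(add(Z, add(S^4(Z), Z)))), not yet normal

Working:
  start: add(SSZ, add(S^4(Z), Z))
  step 1: S(add(SZ, add(S^4(Z), Z)))
  step 2: S(S(add(Z, add(S^4(Z), Z))))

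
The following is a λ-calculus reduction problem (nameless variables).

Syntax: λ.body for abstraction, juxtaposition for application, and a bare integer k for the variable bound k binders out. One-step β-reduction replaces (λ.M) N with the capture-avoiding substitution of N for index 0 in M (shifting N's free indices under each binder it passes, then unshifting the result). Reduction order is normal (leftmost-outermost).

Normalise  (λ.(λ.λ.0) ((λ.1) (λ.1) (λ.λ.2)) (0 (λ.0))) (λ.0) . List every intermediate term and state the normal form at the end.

Answer: normal form = λ.0  (in 4 steps)

Derivation:
  start: (λ.(λ.λ.0) ((λ.1) (λ.1) (λ.λ.2)) (0 (λ.0))) (λ.0)
  step 1: (λ.λ.0) ((λ.λ.0) (λ.λ.0) (λ.λ.λ.0)) ((λ.0) (λ.0))
  step 2: (λ.0) ((λ.0) (λ.0))
  step 3: (λ.0) (λ.0)
  step 4: λ.0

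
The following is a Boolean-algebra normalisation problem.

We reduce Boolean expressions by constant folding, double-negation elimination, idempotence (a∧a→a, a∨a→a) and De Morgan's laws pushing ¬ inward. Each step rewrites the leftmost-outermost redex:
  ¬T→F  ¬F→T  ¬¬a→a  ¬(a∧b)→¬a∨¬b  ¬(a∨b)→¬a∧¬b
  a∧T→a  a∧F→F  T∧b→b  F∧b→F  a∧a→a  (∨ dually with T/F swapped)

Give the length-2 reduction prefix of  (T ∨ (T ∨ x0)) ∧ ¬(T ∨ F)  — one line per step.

  start: (T ∨ (T ∨ x0)) ∧ ¬(T ∨ F)
  →1  T ∧ ¬(T ∨ F)
  →2  ¬(T ∨ F)

Answer: after 2 steps: ¬(T ∨ F)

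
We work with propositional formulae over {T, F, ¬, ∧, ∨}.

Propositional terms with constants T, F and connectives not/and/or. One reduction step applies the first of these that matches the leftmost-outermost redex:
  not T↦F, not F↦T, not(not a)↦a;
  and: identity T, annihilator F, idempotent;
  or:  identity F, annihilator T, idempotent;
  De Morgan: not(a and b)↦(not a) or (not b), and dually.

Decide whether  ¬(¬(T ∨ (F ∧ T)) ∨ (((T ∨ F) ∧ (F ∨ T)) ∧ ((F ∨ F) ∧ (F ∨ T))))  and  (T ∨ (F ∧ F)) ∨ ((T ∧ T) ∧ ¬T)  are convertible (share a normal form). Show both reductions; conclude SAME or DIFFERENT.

Term A:
  start: ¬(¬(T ∨ (F ∧ T)) ∨ (((T ∨ F) ∧ (F ∨ T)) ∧ ((F ∨ F) ∧ (F ∨ T))))
  [1] ¬¬(T ∨ (F ∧ T)) ∧ ¬(((T ∨ F) ∧ (F ∨ T)) ∧ ((F ∨ F) ∧ (F ∨ T)))
  [2] (T ∨ (F ∧ T)) ∧ ¬(((T ∨ F) ∧ (F ∨ T)) ∧ ((F ∨ F) ∧ (F ∨ T)))
  [3] T ∧ ¬(((T ∨ F) ∧ (F ∨ T)) ∧ ((F ∨ F) ∧ (F ∨ T)))
  [4] ¬(((T ∨ F) ∧ (F ∨ T)) ∧ ((F ∨ F) ∧ (F ∨ T)))
  [5] ¬((T ∨ F) ∧ (F ∨ T)) ∨ ¬((F ∨ F) ∧ (F ∨ T))
  [6] (¬(T ∨ F) ∨ ¬(F ∨ T)) ∨ ¬((F ∨ F) ∧ (F ∨ T))
  [7] ((¬T ∧ ¬F) ∨ ¬(F ∨ T)) ∨ ¬((F ∨ F) ∧ (F ∨ T))
  [8] ((F ∧ ¬F) ∨ ¬(F ∨ T)) ∨ ¬((F ∨ F) ∧ (F ∨ T))
  [9] (F ∨ ¬(F ∨ T)) ∨ ¬((F ∨ F) ∧ (F ∨ T))
  [10] ¬(F ∨ T) ∨ ¬((F ∨ F) ∧ (F ∨ T))
  [11] (¬F ∧ ¬T) ∨ ¬((F ∨ F) ∧ (F ∨ T))
  [12] (T ∧ ¬T) ∨ ¬((F ∨ F) ∧ (F ∨ T))
  [13] ¬T ∨ ¬((F ∨ F) ∧ (F ∨ T))
  [14] F ∨ ¬((F ∨ F) ∧ (F ∨ T))
  [15] ¬((F ∨ F) ∧ (F ∨ T))
  [16] ¬(F ∨ F) ∨ ¬(F ∨ T)
  [17] (¬F ∧ ¬F) ∨ ¬(F ∨ T)
  [18] ¬F ∨ ¬(F ∨ T)
  [19] T ∨ ¬(F ∨ T)
  [20] T

Term B:
  start: (T ∨ (F ∧ F)) ∨ ((T ∧ T) ∧ ¬T)
  [1] T ∨ ((T ∧ T) ∧ ¬T)
  [2] T

Answer: SAME — A ⇓ T, B ⇓ T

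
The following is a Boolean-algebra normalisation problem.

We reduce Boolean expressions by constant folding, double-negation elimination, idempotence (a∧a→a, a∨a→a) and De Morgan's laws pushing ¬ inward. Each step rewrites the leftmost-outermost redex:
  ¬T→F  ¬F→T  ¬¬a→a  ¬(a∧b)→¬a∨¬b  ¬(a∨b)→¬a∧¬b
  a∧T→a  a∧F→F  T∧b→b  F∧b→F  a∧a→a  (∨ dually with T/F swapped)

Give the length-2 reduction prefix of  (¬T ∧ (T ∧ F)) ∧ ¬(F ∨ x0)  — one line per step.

  start: (¬T ∧ (T ∧ F)) ∧ ¬(F ∨ x0)
  step 1: (F ∧ (T ∧ F)) ∧ ¬(F ∨ x0)
  step 2: F ∧ ¬(F ∨ x0)

Answer: after 2 steps: F ∧ ¬(F ∨ x0)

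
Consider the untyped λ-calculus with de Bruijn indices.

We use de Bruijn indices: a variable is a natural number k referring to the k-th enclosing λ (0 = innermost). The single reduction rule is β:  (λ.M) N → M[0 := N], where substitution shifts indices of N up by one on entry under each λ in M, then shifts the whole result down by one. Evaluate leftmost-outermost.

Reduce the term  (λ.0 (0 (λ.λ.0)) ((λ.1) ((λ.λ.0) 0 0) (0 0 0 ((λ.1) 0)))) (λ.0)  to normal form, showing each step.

  start: (λ.0 (0 (λ.λ.0)) ((λ.1) ((λ.λ.0) 0 0) (0 0 0 ((λ.1) 0)))) (λ.0)
  step 1: (λ.0) ((λ.0) (λ.λ.0)) ((λ.λ.0) ((λ.λ.0) (λ.0) (λ.0)) ((λ.0) (λ.0) (λ.0) ((λ.λ.0) (λ.0))))
  step 2: (λ.0) (λ.λ.0) ((λ.λ.0) ((λ.λ.0) (λ.0) (λ.0)) ((λ.0) (λ.0) (λ.0) ((λ.λ.0) (λ.0))))
  step 3: (λ.λ.0) ((λ.λ.0) ((λ.λ.0) (λ.0) (λ.0)) ((λ.0) (λ.0) (λ.0) ((λ.λ.0) (λ.0))))
  step 4: λ.0

Answer: normal form = λ.0  (in 4 steps)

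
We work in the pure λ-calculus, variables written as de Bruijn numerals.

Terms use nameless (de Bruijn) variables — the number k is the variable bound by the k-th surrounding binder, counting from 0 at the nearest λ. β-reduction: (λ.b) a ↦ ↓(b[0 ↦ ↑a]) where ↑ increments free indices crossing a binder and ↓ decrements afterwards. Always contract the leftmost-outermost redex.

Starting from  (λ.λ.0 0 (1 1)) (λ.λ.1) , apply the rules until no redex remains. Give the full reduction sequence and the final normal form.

Answer: normal form = λ.0 0 (λ.λ.λ.1)  (in 2 steps)

Reduction:
  start: (λ.λ.0 0 (1 1)) (λ.λ.1)
  step 1: λ.0 0 ((λ.λ.1) (λ.λ.1))
  step 2: λ.0 0 (λ.λ.λ.1)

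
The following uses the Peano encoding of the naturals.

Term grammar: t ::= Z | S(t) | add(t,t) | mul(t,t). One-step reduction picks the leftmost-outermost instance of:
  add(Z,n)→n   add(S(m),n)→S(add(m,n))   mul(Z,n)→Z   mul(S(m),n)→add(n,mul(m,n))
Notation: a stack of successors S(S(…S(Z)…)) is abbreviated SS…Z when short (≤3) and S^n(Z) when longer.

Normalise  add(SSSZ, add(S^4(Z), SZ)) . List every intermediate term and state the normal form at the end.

  start: add(SSSZ, add(S^4(Z), SZ))
  step 1: S(add(SSZ, add(S^4(Z), SZ)))
  step 2: S(S(add(SZ, add(S^4(Z), SZ))))
  step 3: S(S(S(add(Z, add(S^4(Z), SZ)))))
  step 4: S(S(S(add(S^4(Z), SZ))))
  step 5: S(S(S(S(add(SSSZ, SZ)))))
  step 6: S(S(S(S(S(add(SSZ, SZ))))))
  step 7: S(S(S(S(S(S(add(SZ, SZ)))))))
  step 8: S(S(S(S(S(S(S(add(Z, SZ))))))))
  step 9: S^8(Z)

Answer: normal form = S^8(Z)  (in 9 steps)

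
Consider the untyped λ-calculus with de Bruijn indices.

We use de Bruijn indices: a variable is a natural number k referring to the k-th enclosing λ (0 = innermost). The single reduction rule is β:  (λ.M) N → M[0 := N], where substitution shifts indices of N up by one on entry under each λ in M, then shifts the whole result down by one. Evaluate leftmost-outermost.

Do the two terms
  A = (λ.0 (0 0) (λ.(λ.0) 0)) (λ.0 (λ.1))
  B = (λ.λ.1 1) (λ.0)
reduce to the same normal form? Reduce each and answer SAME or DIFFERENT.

Answer: SAME — A ⇓ λ.λ.0, B ⇓ λ.λ.0

Derivation:
Term A:
  start: (λ.0 (0 0) (λ.(λ.0) 0)) (λ.0 (λ.1))
  step 1: (λ.0 (λ.1)) ((λ.0 (λ.1)) (λ.0 (λ.1))) (λ.(λ.0) 0)
  step 2: (λ.0 (λ.1)) (λ.0 (λ.1)) (λ.(λ.0 (λ.1)) (λ.0 (λ.1))) (λ.(λ.0) 0)
  step 3: (λ.0 (λ.1)) (λ.λ.0 (λ.1)) (λ.(λ.0 (λ.1)) (λ.0 (λ.1))) (λ.(λ.0) 0)
  step 4: (λ.λ.0 (λ.1)) (λ.λ.λ.0 (λ.1)) (λ.(λ.0 (λ.1)) (λ.0 (λ.1))) (λ.(λ.0) 0)
  step 5: (λ.0 (λ.1)) (λ.(λ.0 (λ.1)) (λ.0 (λ.1))) (λ.(λ.0) 0)
  step 6: (λ.(λ.0 (λ.1)) (λ.0 (λ.1))) (λ.λ.(λ.0 (λ.1)) (λ.0 (λ.1))) (λ.(λ.0) 0)
  step 7: (λ.0 (λ.1)) (λ.0 (λ.1)) (λ.(λ.0) 0)
  step 8: (λ.0 (λ.1)) (λ.λ.0 (λ.1)) (λ.(λ.0) 0)
  step 9: (λ.λ.0 (λ.1)) (λ.λ.λ.0 (λ.1)) (λ.(λ.0) 0)
  step 10: (λ.0 (λ.1)) (λ.(λ.0) 0)
  step 11: (λ.(λ.0) 0) (λ.λ.(λ.0) 0)
  step 12: (λ.0) (λ.λ.(λ.0) 0)
  step 13: λ.λ.(λ.0) 0
  step 14: λ.λ.0

Term B:
  start: (λ.λ.1 1) (λ.0)
  step 1: λ.(λ.0) (λ.0)
  step 2: λ.λ.0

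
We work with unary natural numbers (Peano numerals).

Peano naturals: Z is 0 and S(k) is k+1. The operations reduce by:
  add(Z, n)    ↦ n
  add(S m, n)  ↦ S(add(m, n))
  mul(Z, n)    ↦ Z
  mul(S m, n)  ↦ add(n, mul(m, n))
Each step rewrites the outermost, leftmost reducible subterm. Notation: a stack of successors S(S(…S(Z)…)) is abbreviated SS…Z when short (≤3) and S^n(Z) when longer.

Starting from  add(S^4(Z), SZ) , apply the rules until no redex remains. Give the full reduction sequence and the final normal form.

Answer: normal form = S^5(Z)  (in 5 steps)

Reduction:
  start: add(S^4(Z), SZ)
  [1] S(add(SSSZ, SZ))
  [2] S(S(add(SSZ, SZ)))
  [3] S(S(S(add(SZ, SZ))))
  [4] S(S(S(S(add(Z, SZ)))))
  [5] S^5(Z)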